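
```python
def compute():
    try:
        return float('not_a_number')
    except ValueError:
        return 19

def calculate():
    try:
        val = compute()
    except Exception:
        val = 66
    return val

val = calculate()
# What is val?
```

Step-by-step execution trace:
1. `calculate()` calls `compute()`.
2. In compute: `float('not_a_number')` raises ValueError; `except ValueError` catches it → returns 19.
3. In calculate: `val = compute()` → val = 19. No exception reaches calculate.
4. `except Exception` is skipped; calculate returns 19.
5. val = 19.
Result: 19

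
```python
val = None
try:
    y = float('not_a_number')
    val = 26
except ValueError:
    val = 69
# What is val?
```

Step-by-step execution trace:
1. `y = float('not_a_number')` raises ValueError.
2. `val = 26` is not reached.
3. `except ValueError` matches → val = 69.
Result: 69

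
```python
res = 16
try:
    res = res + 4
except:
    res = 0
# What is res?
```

Step-by-step execution trace:
1. res starts at 16.
2. try: `res = res + 4` → res = 20. No exception raised.
3. `except` is skipped.
Result: 20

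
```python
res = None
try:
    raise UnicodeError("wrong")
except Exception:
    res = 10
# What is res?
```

Step-by-step execution trace:
1. `raise UnicodeError(...)` raises UnicodeError.
2. `except Exception` matches (UnicodeError is a subclass of Exception) → res = 10.
Result: 10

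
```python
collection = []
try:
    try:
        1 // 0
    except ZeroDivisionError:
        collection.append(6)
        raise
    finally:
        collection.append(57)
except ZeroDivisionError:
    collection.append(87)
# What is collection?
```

Step-by-step execution trace:
1. Inner try: `1 // 0` raises ZeroDivisionError.
2. Inner `except ZeroDivisionError` matches → `collection.append(6)` → collection = [6].
3. bare `raise` re-raises ZeroDivisionError.
4. Inner `finally` runs during unwinding: `collection.append(57)` → collection = [6, 57].
5. Outer `except ZeroDivisionError` matches → `collection.append(87)` → collection = [6, 57, 87].
Result: [6, 57, 87]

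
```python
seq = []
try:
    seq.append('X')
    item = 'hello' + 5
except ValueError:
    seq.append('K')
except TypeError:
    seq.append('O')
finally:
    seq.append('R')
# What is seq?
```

Step-by-step execution trace:
1. try: `seq.append('X')` → seq = ['X'].
2. `item = 'hello' + 5` raises TypeError.
3. `except ValueError` does not match TypeError; skipped.
4. `except TypeError` matches → `seq.append('O')` → seq = ['X', 'O'].
5. finally always runs: `seq.append('R')` → seq = ['X', 'O', 'R'].
Result: ['X', 'O', 'R']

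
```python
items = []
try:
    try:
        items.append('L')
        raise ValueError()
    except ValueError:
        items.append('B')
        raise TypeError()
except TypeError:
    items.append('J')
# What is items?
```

Step-by-step execution trace:
1. Inner try: `items.append('L')` → items = ['L'].
2. `raise ValueError()` raises ValueError.
3. Inner `except ValueError` matches → `items.append('B')` → items = ['L', 'B'].
4. `raise TypeError()` raises TypeError; propagates to outer try.
5. Outer `except TypeError` matches → `items.append('J')` → items = ['L', 'B', 'J'].
Result: ['L', 'B', 'J']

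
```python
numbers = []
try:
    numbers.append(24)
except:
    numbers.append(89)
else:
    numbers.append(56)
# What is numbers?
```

Step-by-step execution trace:
1. try: `numbers.append(24)` → numbers = [24]. No exception raised.
2. `except` is skipped.
3. `else` runs (try completed without exception): `numbers.append(56)` → numbers = [24, 56].
Result: [24, 56]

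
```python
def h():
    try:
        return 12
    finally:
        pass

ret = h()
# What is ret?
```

Step-by-step execution trace:
1. `h()` enters try: `return 12` sets pending return value 12.
2. Before returning, `finally: pass` runs (no effect).
3. h() returns 12 → ret = 12.
Result: 12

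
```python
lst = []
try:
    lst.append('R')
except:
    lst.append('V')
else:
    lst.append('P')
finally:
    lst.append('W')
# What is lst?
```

Step-by-step execution trace:
1. try: `lst.append('R')` → lst = ['R']. No exception raised.
2. `except` is skipped.
3. `else` runs: `lst.append('P')` → lst = ['R', 'P'].
4. `finally` always runs: `lst.append('W')` → lst = ['R', 'P', 'W'].
Result: ['R', 'P', 'W']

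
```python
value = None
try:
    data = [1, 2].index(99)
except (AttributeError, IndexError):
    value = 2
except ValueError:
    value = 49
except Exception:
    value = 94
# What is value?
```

Step-by-step execution trace:
1. `data = [1, 2].index(99)` raises ValueError.
2. `except (AttributeError, IndexError)` does not match ValueError; skipped.
3. `except ValueError` matches (exact type match) → value = 49.
4. `except Exception` is not reached.
Result: 49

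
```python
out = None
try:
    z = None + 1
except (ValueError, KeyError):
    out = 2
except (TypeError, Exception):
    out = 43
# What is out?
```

Step-by-step execution trace:
1. `z = None + 1` raises TypeError.
2. `except (ValueError, KeyError)` does not match TypeError; skipped.
3. `except (TypeError, Exception)` matches (TypeError is in the tuple) → out = 43.
Result: 43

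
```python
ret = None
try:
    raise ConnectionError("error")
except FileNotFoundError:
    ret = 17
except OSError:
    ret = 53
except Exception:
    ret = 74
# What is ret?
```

Step-by-step execution trace:
1. `raise ConnectionError(...)` raises ConnectionError.
2. `except FileNotFoundError` does not match (ConnectionError is not a subclass of FileNotFoundError); skipped.
3. `except OSError` matches (ConnectionError is a subclass of OSError) → ret = 53.
4. `except Exception` is not reached.
Result: 53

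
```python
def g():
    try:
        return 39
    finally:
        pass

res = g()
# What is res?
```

Step-by-step execution trace:
1. `g()` enters try: `return 39` sets pending return value 39.
2. Before returning, `finally: pass` runs (no effect).
3. g() returns 39 → res = 39.
Result: 39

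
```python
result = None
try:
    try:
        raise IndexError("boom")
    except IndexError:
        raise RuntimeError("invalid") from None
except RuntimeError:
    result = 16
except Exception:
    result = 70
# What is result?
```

Step-by-step execution trace:
1. Inner try raises IndexError; inner `except IndexError` catches it.
2. `raise RuntimeError(...) from None` raises RuntimeError (from None suppresses __context__, but the active exception is still RuntimeError).
3. Outer `except RuntimeError` matches → result = 16.
4. `except Exception` is not reached.
Result: 16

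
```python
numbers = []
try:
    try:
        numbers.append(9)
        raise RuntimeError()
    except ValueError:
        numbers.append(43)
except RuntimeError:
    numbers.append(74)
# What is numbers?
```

Step-by-step execution trace:
1. Inner try: `numbers.append(9)` → numbers = [9].
2. `raise RuntimeError()` raises RuntimeError.
3. Inner `except ValueError` does not match RuntimeError; exception propagates to outer try.
4. Outer `except RuntimeError` matches → `numbers.append(74)` → numbers = [9, 74].
Result: [9, 74]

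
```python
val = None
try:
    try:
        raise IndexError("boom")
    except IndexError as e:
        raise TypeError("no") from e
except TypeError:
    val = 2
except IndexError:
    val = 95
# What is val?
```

Step-by-step execution trace:
1. Inner try raises IndexError; inner `except IndexError as e` catches it.
2. `raise TypeError(...) from e` raises TypeError (IndexError is attached as __cause__, but only TypeError is active).
3. Outer `except TypeError` matches → val = 2.
4. `except IndexError` is not reached.
Result: 2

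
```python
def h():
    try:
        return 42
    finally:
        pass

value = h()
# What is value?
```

Step-by-step execution trace:
1. `h()` enters try: `return 42` sets pending return value 42.
2. Before returning, `finally: pass` runs (no effect).
3. h() returns 42 → value = 42.
Result: 42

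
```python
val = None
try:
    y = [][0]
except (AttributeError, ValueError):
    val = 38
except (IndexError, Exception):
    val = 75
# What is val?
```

Step-by-step execution trace:
1. `y = [][0]` raises IndexError.
2. `except (AttributeError, ValueError)` does not match IndexError; skipped.
3. `except (IndexError, Exception)` matches (IndexError is in the tuple) → val = 75.
Result: 75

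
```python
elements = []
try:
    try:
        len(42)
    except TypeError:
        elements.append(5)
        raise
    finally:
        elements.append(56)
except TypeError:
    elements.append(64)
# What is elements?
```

Step-by-step execution trace:
1. Inner try: `len(42)` raises TypeError.
2. Inner `except TypeError` matches → `elements.append(5)` → elements = [5].
3. bare `raise` re-raises TypeError.
4. Inner `finally` runs during unwinding: `elements.append(56)` → elements = [5, 56].
5. Outer `except TypeError` matches → `elements.append(64)` → elements = [5, 56, 64].
Result: [5, 56, 64]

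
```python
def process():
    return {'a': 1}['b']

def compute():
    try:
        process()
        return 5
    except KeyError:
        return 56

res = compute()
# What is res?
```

Step-by-step execution trace:
1. `compute()` calls `process()`.
2. `process()` evaluates `{'a': 1}['b']`, which raises KeyError; it propagates to the caller.
3. `return 5` is not reached.
4. `except KeyError` in compute matches → returns 56.
5. res = 56.
Result: 56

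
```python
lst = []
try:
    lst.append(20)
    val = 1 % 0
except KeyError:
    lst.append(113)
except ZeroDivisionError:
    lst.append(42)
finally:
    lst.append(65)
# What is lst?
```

Step-by-step execution trace:
1. try: `lst.append(20)` → lst = [20].
2. `val = 1 % 0` raises ZeroDivisionError.
3. `except KeyError` does not match ZeroDivisionError; skipped.
4. `except ZeroDivisionError` matches → `lst.append(42)` → lst = [20, 42].
5. finally always runs: `lst.append(65)` → lst = [20, 42, 65].
Result: [20, 42, 65]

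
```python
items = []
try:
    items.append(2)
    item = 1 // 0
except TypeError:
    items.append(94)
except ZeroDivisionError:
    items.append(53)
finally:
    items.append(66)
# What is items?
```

Step-by-step execution trace:
1. try: `items.append(2)` → items = [2].
2. `item = 1 // 0` raises ZeroDivisionError.
3. `except TypeError` does not match ZeroDivisionError; skipped.
4. `except ZeroDivisionError` matches → `items.append(53)` → items = [2, 53].
5. finally always runs: `items.append(66)` → items = [2, 53, 66].
Result: [2, 53, 66]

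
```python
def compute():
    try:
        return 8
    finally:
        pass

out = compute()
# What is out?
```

Step-by-step execution trace:
1. `compute()` enters try: `return 8` sets pending return value 8.
2. Before returning, `finally: pass` runs (no effect).
3. compute() returns 8 → out = 8.
Result: 8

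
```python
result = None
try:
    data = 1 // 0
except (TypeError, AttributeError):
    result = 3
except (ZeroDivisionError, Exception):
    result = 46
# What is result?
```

Step-by-step execution trace:
1. `data = 1 // 0` raises ZeroDivisionError.
2. `except (TypeError, AttributeError)` does not match ZeroDivisionError; skipped.
3. `except (ZeroDivisionError, Exception)` matches (ZeroDivisionError is in the tuple) → result = 46.
Result: 46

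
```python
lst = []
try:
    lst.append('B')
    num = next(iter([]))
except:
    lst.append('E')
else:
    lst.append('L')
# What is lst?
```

Step-by-step execution trace:
1. try: `lst.append('B')` → lst = ['B'].
2. `num = next(iter([]))` raises StopIteration.
3. bare `except` matches → `lst.append('E')` → lst = ['B', 'E'].
4. `else` is skipped (an exception was raised).
Result: ['B', 'E']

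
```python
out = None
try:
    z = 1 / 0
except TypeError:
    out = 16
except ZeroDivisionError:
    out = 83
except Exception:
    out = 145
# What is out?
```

Step-by-step execution trace:
1. `z = 1 / 0` raises ZeroDivisionError.
2. `except TypeError` does not match ZeroDivisionError; skipped.
3. `except ZeroDivisionError` matches → out = 83.
4. Remaining except clauses are skipped.
Result: 83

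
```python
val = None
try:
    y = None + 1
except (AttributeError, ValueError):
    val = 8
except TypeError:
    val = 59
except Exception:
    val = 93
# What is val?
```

Step-by-step execution trace:
1. `y = None + 1` raises TypeError.
2. `except (AttributeError, ValueError)` does not match TypeError; skipped.
3. `except TypeError` matches (exact type match) → val = 59.
4. `except Exception` is not reached.
Result: 59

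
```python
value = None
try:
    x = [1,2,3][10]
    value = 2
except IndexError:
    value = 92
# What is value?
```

Step-by-step execution trace:
1. `x = [1,2,3][10]` raises IndexError.
2. `value = 2` is not reached.
3. `except IndexError` matches → value = 92.
Result: 92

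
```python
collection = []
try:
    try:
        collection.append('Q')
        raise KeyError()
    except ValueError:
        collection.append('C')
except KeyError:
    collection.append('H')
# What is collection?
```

Step-by-step execution trace:
1. Inner try: `collection.append('Q')` → collection = ['Q'].
2. `raise KeyError()` raises KeyError.
3. Inner `except ValueError` does not match KeyError; exception propagates to outer try.
4. Outer `except KeyError` matches → `collection.append('H')` → collection = ['Q', 'H'].
Result: ['Q', 'H']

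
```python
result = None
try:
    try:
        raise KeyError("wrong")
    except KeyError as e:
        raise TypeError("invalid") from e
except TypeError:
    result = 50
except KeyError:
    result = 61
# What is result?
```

Step-by-step execution trace:
1. Inner try raises KeyError; inner `except KeyError as e` catches it.
2. `raise TypeError(...) from e` raises TypeError (KeyError is attached as __cause__, but only TypeError is active).
3. Outer `except TypeError` matches → result = 50.
4. `except KeyError` is not reached.
Result: 50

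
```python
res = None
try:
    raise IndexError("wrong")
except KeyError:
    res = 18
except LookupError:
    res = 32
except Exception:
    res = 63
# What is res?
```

Step-by-step execution trace:
1. `raise IndexError(...)` raises IndexError.
2. `except KeyError` does not match (IndexError is not a subclass of KeyError); skipped.
3. `except LookupError` matches (IndexError is a subclass of LookupError) → res = 32.
4. `except Exception` is not reached.
Result: 32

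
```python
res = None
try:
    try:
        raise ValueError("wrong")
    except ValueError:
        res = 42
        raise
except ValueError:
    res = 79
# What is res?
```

Step-by-step execution trace:
1. Inner try: `raise ValueError("wrong")` raises ValueError.
2. Inner `except ValueError` matches → res = 42.
3. bare `raise` re-raises the same ValueError.
4. Outer `except ValueError` matches → res = 79.
Result: 79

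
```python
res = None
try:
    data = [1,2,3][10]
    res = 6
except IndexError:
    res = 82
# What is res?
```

Step-by-step execution trace:
1. `data = [1,2,3][10]` raises IndexError.
2. `res = 6` is not reached.
3. `except IndexError` matches → res = 82.
Result: 82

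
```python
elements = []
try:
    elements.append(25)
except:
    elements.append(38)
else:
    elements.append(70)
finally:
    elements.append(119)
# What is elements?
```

Step-by-step execution trace:
1. try: `elements.append(25)` → elements = [25]. No exception raised.
2. `except` is skipped.
3. `else` runs: `elements.append(70)` → elements = [25, 70].
4. `finally` always runs: `elements.append(119)` → elements = [25, 70, 119].
Result: [25, 70, 119]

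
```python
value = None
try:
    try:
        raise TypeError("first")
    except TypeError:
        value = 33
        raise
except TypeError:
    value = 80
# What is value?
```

Step-by-step execution trace:
1. Inner try: `raise TypeError("first")` raises TypeError.
2. Inner `except TypeError` matches → value = 33.
3. bare `raise` re-raises the same TypeError.
4. Outer `except TypeError` matches → value = 80.
Result: 80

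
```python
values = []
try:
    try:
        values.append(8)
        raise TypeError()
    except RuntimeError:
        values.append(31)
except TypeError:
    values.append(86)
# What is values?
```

Step-by-step execution trace:
1. Inner try: `values.append(8)` → values = [8].
2. `raise TypeError()` raises TypeError.
3. Inner `except RuntimeError` does not match TypeError; exception propagates to outer try.
4. Outer `except TypeError` matches → `values.append(86)` → values = [8, 86].
Result: [8, 86]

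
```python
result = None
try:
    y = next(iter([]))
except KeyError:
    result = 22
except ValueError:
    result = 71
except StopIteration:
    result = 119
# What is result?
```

Step-by-step execution trace:
1. `y = next(iter([]))` raises StopIteration.
2. `except KeyError` does not match StopIteration; skipped.
3. `except ValueError` does not match StopIteration; skipped.
4. `except StopIteration` matches → result = 119.
Result: 119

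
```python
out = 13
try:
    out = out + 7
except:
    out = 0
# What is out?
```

Step-by-step execution trace:
1. out starts at 13.
2. try: `out = out + 7` → out = 20. No exception raised.
3. `except` is skipped.
Result: 20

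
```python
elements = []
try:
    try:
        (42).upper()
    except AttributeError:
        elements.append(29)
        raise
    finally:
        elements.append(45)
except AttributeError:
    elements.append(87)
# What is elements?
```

Step-by-step execution trace:
1. Inner try: `(42).upper()` raises AttributeError.
2. Inner `except AttributeError` matches → `elements.append(29)` → elements = [29].
3. bare `raise` re-raises AttributeError.
4. Inner `finally` runs during unwinding: `elements.append(45)` → elements = [29, 45].
5. Outer `except AttributeError` matches → `elements.append(87)` → elements = [29, 45, 87].
Result: [29, 45, 87]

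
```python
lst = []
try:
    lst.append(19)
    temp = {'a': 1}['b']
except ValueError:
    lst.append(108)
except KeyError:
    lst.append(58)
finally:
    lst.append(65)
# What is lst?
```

Step-by-step execution trace:
1. try: `lst.append(19)` → lst = [19].
2. `temp = {'a': 1}['b']` raises KeyError.
3. `except ValueError` does not match KeyError; skipped.
4. `except KeyError` matches → `lst.append(58)` → lst = [19, 58].
5. finally always runs: `lst.append(65)` → lst = [19, 58, 65].
Result: [19, 58, 65]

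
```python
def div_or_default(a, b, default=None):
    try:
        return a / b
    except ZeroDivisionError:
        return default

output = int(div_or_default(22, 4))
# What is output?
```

Step-by-step execution trace:
1. `div_or_default(22, 4)` enters try: `return 22 / 4` → returns 5.5. No exception raised.
2. `except ZeroDivisionError` is skipped.
3. `int(5.5)` → 5 → output = 5.
Result: 5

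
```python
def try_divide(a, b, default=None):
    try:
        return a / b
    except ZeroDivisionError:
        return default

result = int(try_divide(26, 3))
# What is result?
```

Step-by-step execution trace:
1. `try_divide(26, 3)` enters try: `return 26 / 3` → returns 8.666666666666666. No exception raised.
2. `except ZeroDivisionError` is skipped.
3. `int(8.666666666666666)` → 8 → result = 8.
Result: 8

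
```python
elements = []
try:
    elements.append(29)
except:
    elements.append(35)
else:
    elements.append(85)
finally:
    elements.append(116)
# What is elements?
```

Step-by-step execution trace:
1. try: `elements.append(29)` → elements = [29]. No exception raised.
2. `except` is skipped.
3. `else` runs: `elements.append(85)` → elements = [29, 85].
4. `finally` always runs: `elements.append(116)` → elements = [29, 85, 116].
Result: [29, 85, 116]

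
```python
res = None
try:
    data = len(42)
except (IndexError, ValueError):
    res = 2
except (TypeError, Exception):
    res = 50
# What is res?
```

Step-by-step execution trace:
1. `data = len(42)` raises TypeError.
2. `except (IndexError, ValueError)` does not match TypeError; skipped.
3. `except (TypeError, Exception)` matches (TypeError is in the tuple) → res = 50.
Result: 50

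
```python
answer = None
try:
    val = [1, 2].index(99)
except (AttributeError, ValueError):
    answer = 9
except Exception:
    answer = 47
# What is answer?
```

Step-by-step execution trace:
1. `val = [1, 2].index(99)` raises ValueError.
2. `except (AttributeError, ValueError)` matches (ValueError is in the tuple) → answer = 9.
3. `except Exception` is not reached.
Result: 9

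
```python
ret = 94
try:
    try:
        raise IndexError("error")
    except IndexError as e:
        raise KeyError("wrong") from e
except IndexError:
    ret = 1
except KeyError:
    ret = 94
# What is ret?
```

Step-by-step execution trace:
1. Inner try raises IndexError; inner `except IndexError as e` catches it.
2. `raise KeyError(...) from e` raises KeyError (IndexError is attached as __cause__, but only KeyError is active).
3. Outer `except IndexError` does not match KeyError; skipped.
4. Outer `except KeyError` matches → ret = 94.
Result: 94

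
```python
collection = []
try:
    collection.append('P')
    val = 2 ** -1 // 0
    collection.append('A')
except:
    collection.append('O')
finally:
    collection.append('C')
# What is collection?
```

Step-by-step execution trace:
1. try: `collection.append('P')` → collection = ['P'].
2. `val = 2 ** -1 // 0` raises ZeroDivisionError; `collection.append('A')` is not reached.
3. bare `except` matches → `collection.append('O')` → collection = ['P', 'O'].
4. finally always runs: `collection.append('C')` → collection = ['P', 'O', 'C'].
Result: ['P', 'O', 'C']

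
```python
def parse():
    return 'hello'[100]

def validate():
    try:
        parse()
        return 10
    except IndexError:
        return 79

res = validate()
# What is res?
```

Step-by-step execution trace:
1. `validate()` calls `parse()`.
2. `parse()` evaluates `'hello'[100]`, which raises IndexError; it propagates to the caller.
3. `return 10` is not reached.
4. `except IndexError` in validate matches → returns 79.
5. res = 79.
Result: 79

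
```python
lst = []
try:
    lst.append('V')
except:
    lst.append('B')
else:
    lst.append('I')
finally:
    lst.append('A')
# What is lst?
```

Step-by-step execution trace:
1. try: `lst.append('V')` → lst = ['V']. No exception raised.
2. `except` is skipped.
3. `else` runs: `lst.append('I')` → lst = ['V', 'I'].
4. `finally` always runs: `lst.append('A')` → lst = ['V', 'I', 'A'].
Result: ['V', 'I', 'A']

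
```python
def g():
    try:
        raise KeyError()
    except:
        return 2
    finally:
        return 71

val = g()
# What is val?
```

Step-by-step execution trace:
1. `g()` enters try: `raise KeyError()` raises KeyError.
2. bare `except` matches → `return 2` sets pending return value 2.
3. Before returning, `finally: return 71` runs and overrides the pending return.
4. g() returns 71 → val = 71.
Result: 71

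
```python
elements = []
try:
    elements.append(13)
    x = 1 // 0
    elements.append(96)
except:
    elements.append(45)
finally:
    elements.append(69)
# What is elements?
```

Step-by-step execution trace:
1. try: `elements.append(13)` → elements = [13].
2. `x = 1 // 0` raises ZeroDivisionError; `elements.append(96)` is not reached.
3. bare `except` matches → `elements.append(45)` → elements = [13, 45].
4. finally always runs: `elements.append(69)` → elements = [13, 45, 69].
Result: [13, 45, 69]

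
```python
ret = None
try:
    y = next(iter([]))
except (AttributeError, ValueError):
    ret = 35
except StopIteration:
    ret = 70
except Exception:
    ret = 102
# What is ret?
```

Step-by-step execution trace:
1. `y = next(iter([]))` raises StopIteration.
2. `except (AttributeError, ValueError)` does not match StopIteration; skipped.
3. `except StopIteration` matches (exact type match) → ret = 70.
4. `except Exception` is not reached.
Result: 70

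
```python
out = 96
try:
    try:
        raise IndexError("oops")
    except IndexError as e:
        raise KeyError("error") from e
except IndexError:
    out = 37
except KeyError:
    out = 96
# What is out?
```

Step-by-step execution trace:
1. Inner try raises IndexError; inner `except IndexError as e` catches it.
2. `raise KeyError(...) from e` raises KeyError (IndexError is attached as __cause__, but only KeyError is active).
3. Outer `except IndexError` does not match KeyError; skipped.
4. Outer `except KeyError` matches → out = 96.
Result: 96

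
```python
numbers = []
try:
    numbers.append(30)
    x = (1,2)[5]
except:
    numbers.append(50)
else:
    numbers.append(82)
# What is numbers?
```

Step-by-step execution trace:
1. try: `numbers.append(30)` → numbers = [30].
2. `x = (1,2)[5]` raises IndexError.
3. bare `except` matches → `numbers.append(50)` → numbers = [30, 50].
4. `else` is skipped (an exception was raised).
Result: [30, 50]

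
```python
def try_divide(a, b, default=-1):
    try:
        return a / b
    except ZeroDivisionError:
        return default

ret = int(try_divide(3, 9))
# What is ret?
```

Step-by-step execution trace:
1. `try_divide(3, 9)` enters try: `return 3 / 9` → returns 0.3333333333333333. No exception raised.
2. `except ZeroDivisionError` is skipped.
3. `int(0.3333333333333333)` → 0 → ret = 0.
Result: 0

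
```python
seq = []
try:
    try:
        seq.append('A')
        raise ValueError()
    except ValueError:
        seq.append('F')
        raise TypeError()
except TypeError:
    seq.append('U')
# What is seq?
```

Step-by-step execution trace:
1. Inner try: `seq.append('A')` → seq = ['A'].
2. `raise ValueError()` raises ValueError.
3. Inner `except ValueError` matches → `seq.append('F')` → seq = ['A', 'F'].
4. `raise TypeError()` raises TypeError; propagates to outer try.
5. Outer `except TypeError` matches → `seq.append('U')` → seq = ['A', 'F', 'U'].
Result: ['A', 'F', 'U']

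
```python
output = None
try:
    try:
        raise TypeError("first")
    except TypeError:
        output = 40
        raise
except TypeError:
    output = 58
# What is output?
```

Step-by-step execution trace:
1. Inner try: `raise TypeError("first")` raises TypeError.
2. Inner `except TypeError` matches → output = 40.
3. bare `raise` re-raises the same TypeError.
4. Outer `except TypeError` matches → output = 58.
Result: 58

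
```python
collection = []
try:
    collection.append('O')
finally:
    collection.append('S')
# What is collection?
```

Step-by-step execution trace:
1. try: `collection.append('O')` → collection = ['O'].
2. The try body completes without raising.
3. finally always runs: `collection.append('S')` → collection = ['O', 'S'].
Result: ['O', 'S']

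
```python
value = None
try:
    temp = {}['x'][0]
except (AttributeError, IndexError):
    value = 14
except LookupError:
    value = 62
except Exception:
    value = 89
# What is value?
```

Step-by-step execution trace:
1. `temp = {}['x'][0]` raises KeyError.
2. `except (AttributeError, IndexError)` does not match KeyError; skipped.
3. `except LookupError` matches (KeyError is a subclass of LookupError) → value = 62.
4. `except Exception` is not reached.
Result: 62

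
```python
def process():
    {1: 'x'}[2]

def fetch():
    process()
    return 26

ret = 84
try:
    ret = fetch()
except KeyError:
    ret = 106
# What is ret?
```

Step-by-step execution trace:
1. ret starts at 84.
2. try: `fetch()` calls `process()`.
3. `process()` evaluates `{1: 'x'}[2]`, which raises KeyError; it propagates through fetch (uncaught).
4. `return 26` in fetch is not reached; the assignment to ret does not complete.
5. `except KeyError` matches → ret = 106.
Result: 106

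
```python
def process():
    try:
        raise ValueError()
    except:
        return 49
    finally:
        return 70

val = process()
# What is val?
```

Step-by-step execution trace:
1. `process()` enters try: `raise ValueError()` raises ValueError.
2. bare `except` matches → `return 49` sets pending return value 49.
3. Before returning, `finally: return 70` runs and overrides the pending return.
4. process() returns 70 → val = 70.
Result: 70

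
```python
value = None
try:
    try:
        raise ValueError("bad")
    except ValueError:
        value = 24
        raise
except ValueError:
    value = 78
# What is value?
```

Step-by-step execution trace:
1. Inner try: `raise ValueError("bad")` raises ValueError.
2. Inner `except ValueError` matches → value = 24.
3. bare `raise` re-raises the same ValueError.
4. Outer `except ValueError` matches → value = 78.
Result: 78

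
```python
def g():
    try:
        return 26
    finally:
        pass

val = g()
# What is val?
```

Step-by-step execution trace:
1. `g()` enters try: `return 26` sets pending return value 26.
2. Before returning, `finally: pass` runs (no effect).
3. g() returns 26 → val = 26.
Result: 26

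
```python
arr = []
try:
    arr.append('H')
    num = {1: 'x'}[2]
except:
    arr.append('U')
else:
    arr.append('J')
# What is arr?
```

Step-by-step execution trace:
1. try: `arr.append('H')` → arr = ['H'].
2. `num = {1: 'x'}[2]` raises KeyError.
3. bare `except` matches → `arr.append('U')` → arr = ['H', 'U'].
4. `else` is skipped (an exception was raised).
Result: ['H', 'U']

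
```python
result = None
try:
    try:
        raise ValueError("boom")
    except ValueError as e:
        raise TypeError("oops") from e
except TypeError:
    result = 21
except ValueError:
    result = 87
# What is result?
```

Step-by-step execution trace:
1. Inner try raises ValueError; inner `except ValueError as e` catches it.
2. `raise TypeError(...) from e` raises TypeError (ValueError is attached as __cause__, but only TypeError is active).
3. Outer `except TypeError` matches → result = 21.
4. `except ValueError` is not reached.
Result: 21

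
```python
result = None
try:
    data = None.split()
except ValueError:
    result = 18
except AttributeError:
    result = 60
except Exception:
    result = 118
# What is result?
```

Step-by-step execution trace:
1. `data = None.split()` raises AttributeError.
2. `except ValueError` does not match AttributeError; skipped.
3. `except AttributeError` matches → result = 60.
4. Remaining except clauses are skipped.
Result: 60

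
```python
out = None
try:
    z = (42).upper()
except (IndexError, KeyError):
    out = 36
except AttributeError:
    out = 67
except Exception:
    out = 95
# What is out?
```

Step-by-step execution trace:
1. `z = (42).upper()` raises AttributeError.
2. `except (IndexError, KeyError)` does not match AttributeError; skipped.
3. `except AttributeError` matches (exact type match) → out = 67.
4. `except Exception` is not reached.
Result: 67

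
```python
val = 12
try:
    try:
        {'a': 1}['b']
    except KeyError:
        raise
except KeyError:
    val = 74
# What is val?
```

Step-by-step execution trace:
1. Inner try: `{'a': 1}['b']` raises KeyError.
2. Inner `except KeyError` matches; bare `raise` re-raises the same KeyError.
3. Outer `except KeyError` matches → val = 74.
Result: 74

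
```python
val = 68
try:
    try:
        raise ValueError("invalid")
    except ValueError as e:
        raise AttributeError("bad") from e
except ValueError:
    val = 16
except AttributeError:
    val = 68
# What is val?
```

Step-by-step execution trace:
1. Inner try raises ValueError; inner `except ValueError as e` catches it.
2. `raise AttributeError(...) from e` raises AttributeError (ValueError is attached as __cause__, but only AttributeError is active).
3. Outer `except ValueError` does not match AttributeError; skipped.
4. Outer `except AttributeError` matches → val = 68.
Result: 68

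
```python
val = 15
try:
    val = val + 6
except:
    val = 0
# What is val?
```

Step-by-step execution trace:
1. val starts at 15.
2. try: `val = val + 6` → val = 21. No exception raised.
3. `except` is skipped.
Result: 21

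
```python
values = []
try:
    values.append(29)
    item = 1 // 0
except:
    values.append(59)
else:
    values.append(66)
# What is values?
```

Step-by-step execution trace:
1. try: `values.append(29)` → values = [29].
2. `item = 1 // 0` raises ZeroDivisionError.
3. bare `except` matches → `values.append(59)` → values = [29, 59].
4. `else` is skipped (an exception was raised).
Result: [29, 59]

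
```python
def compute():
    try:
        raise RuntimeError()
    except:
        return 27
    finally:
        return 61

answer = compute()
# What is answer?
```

Step-by-step execution trace:
1. `compute()` enters try: `raise RuntimeError()` raises RuntimeError.
2. bare `except` matches → `return 27` sets pending return value 27.
3. Before returning, `finally: return 61` runs and overrides the pending return.
4. compute() returns 61 → answer = 61.
Result: 61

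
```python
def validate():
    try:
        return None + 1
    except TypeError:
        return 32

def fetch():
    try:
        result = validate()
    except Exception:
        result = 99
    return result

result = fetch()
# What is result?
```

Step-by-step execution trace:
1. `fetch()` calls `validate()`.
2. In validate: `None + 1` raises TypeError; `except TypeError` catches it → returns 32.
3. In fetch: `result = validate()` → result = 32. No exception reaches fetch.
4. `except Exception` is skipped; fetch returns 32.
5. result = 32.
Result: 32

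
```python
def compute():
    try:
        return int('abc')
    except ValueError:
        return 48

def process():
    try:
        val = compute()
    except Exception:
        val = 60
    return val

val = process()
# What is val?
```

Step-by-step execution trace:
1. `process()` calls `compute()`.
2. In compute: `int('abc')` raises ValueError; `except ValueError` catches it → returns 48.
3. In process: `val = compute()` → val = 48. No exception reaches process.
4. `except Exception` is skipped; process returns 48.
5. val = 48.
Result: 48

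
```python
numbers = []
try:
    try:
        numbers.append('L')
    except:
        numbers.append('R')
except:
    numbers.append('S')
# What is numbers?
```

Step-by-step execution trace:
1. Inner try: `numbers.append('L')` → numbers = ['L']. No exception raised.
2. Inner `except` is skipped.
3. Inner try completes normally; outer `except` is skipped.
Result: ['L']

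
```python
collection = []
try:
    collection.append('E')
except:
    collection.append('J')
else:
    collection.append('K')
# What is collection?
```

Step-by-step execution trace:
1. try: `collection.append('E')` → collection = ['E']. No exception raised.
2. `except` is skipped.
3. `else` runs (try completed without exception): `collection.append('K')` → collection = ['E', 'K'].
Result: ['E', 'K']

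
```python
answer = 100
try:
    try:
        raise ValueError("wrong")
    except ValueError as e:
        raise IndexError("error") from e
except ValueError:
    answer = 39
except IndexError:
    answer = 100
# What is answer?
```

Step-by-step execution trace:
1. Inner try raises ValueError; inner `except ValueError as e` catches it.
2. `raise IndexError(...) from e` raises IndexError (ValueError is attached as __cause__, but only IndexError is active).
3. Outer `except ValueError` does not match IndexError; skipped.
4. Outer `except IndexError` matches → answer = 100.
Result: 100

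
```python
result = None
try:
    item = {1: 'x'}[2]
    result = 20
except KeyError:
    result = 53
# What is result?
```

Step-by-step execution trace:
1. `item = {1: 'x'}[2]` raises KeyError.
2. `result = 20` is not reached.
3. `except KeyError` matches → result = 53.
Result: 53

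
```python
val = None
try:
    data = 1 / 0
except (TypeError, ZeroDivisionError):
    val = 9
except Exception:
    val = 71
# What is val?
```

Step-by-step execution trace:
1. `data = 1 / 0` raises ZeroDivisionError.
2. `except (TypeError, ZeroDivisionError)` matches (ZeroDivisionError is in the tuple) → val = 9.
3. `except Exception` is not reached.
Result: 9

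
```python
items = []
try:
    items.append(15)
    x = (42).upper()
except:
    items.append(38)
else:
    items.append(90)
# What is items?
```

Step-by-step execution trace:
1. try: `items.append(15)` → items = [15].
2. `x = (42).upper()` raises AttributeError.
3. bare `except` matches → `items.append(38)` → items = [15, 38].
4. `else` is skipped (an exception was raised).
Result: [15, 38]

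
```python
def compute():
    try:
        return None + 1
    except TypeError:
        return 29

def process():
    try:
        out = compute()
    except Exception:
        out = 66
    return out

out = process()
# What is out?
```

Step-by-step execution trace:
1. `process()` calls `compute()`.
2. In compute: `None + 1` raises TypeError; `except TypeError` catches it → returns 29.
3. In process: `out = compute()` → out = 29. No exception reaches process.
4. `except Exception` is skipped; process returns 29.
5. out = 29.
Result: 29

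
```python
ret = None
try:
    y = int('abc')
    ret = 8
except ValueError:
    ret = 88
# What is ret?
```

Step-by-step execution trace:
1. `y = int('abc')` raises ValueError.
2. `ret = 8` is not reached.
3. `except ValueError` matches → ret = 88.
Result: 88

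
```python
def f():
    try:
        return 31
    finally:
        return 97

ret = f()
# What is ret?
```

Step-by-step execution trace:
1. `f()` enters try: `return 31` sets pending return value 31.
2. Before returning, `finally: return 97` runs and overrides the pending return.
3. f() returns 97 → ret = 97.
Result: 97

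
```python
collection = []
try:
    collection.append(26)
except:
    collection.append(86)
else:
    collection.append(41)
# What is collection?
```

Step-by-step execution trace:
1. try: `collection.append(26)` → collection = [26]. No exception raised.
2. `except` is skipped.
3. `else` runs (try completed without exception): `collection.append(41)` → collection = [26, 41].
Result: [26, 41]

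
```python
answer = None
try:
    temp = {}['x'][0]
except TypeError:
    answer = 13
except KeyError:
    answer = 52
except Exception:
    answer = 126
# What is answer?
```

Step-by-step execution trace:
1. `temp = {}['x'][0]` raises KeyError.
2. `except TypeError` does not match KeyError; skipped.
3. `except KeyError` matches → answer = 52.
4. Remaining except clauses are skipped.
Result: 52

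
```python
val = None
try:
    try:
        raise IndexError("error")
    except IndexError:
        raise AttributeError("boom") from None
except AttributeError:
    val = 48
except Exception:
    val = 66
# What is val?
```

Step-by-step execution trace:
1. Inner try raises IndexError; inner `except IndexError` catches it.
2. `raise AttributeError(...) from None` raises AttributeError (from None suppresses __context__, but the active exception is still AttributeError).
3. Outer `except AttributeError` matches → val = 48.
4. `except Exception` is not reached.
Result: 48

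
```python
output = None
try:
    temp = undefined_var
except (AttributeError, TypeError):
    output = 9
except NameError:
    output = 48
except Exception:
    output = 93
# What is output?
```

Step-by-step execution trace:
1. `temp = undefined_var` raises NameError.
2. `except (AttributeError, TypeError)` does not match NameError; skipped.
3. `except NameError` matches (exact type match) → output = 48.
4. `except Exception` is not reached.
Result: 48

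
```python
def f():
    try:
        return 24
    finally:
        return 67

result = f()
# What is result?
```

Step-by-step execution trace:
1. `f()` enters try: `return 24` sets pending return value 24.
2. Before returning, `finally: return 67` runs and overrides the pending return.
3. f() returns 67 → result = 67.
Result: 67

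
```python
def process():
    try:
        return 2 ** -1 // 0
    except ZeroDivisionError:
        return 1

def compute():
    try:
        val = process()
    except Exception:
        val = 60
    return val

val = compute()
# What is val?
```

Step-by-step execution trace:
1. `compute()` calls `process()`.
2. In process: `2 ** -1 // 0` raises ZeroDivisionError; `except ZeroDivisionError` catches it → returns 1.
3. In compute: `val = process()` → val = 1. No exception reaches compute.
4. `except Exception` is skipped; compute returns 1.
5. val = 1.
Result: 1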